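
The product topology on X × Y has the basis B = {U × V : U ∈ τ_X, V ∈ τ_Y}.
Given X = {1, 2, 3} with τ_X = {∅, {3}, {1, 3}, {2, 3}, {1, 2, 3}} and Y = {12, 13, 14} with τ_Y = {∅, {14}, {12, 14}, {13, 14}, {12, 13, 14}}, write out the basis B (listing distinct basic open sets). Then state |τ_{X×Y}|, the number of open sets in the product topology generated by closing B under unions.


Basis B = {∅ × ∅, {3} × {14}, {1, 3} × {14}, {2, 3} × {14}, {3} × {12, 14}, {3} × {13, 14}, {1, 2, 3} × {14}, {3} × {12, 13, 14}, {1, 3} × {12, 14}, {1, 3} × {13, 14}, {2, 3} × {12, 14}, {2, 3} × {13, 14}, {1, 3} × {12, 13, 14}, {1, 2, 3} × {12, 14}, {1, 2, 3} × {13, 14}, {2, 3} × {12, 13, 14}, {1, 2, 3} × {12, 13, 14}}; |τ_{X×Y}| = 48.

Enumerate products U × V with U ∈ τ_X, V ∈ τ_Y (deduplicated):
  ∅ × ∅ = {} (∅)
  {3} × {14} = {(3,14)}
  {1, 3} × {14} = {(1,14), (3,14)}
  {2, 3} × {14} = {(2,14), (3,14)}
  {3} × {12, 14} = {(3,12), (3,14)}
  {3} × {13, 14} = {(3,13), (3,14)}
  {1, 2, 3} × {14} = {(1,14), (2,14), (3,14)}
  {3} × {12, 13, 14} = {(3,12), (3,13), (3,14)}
  {1, 3} × {12, 14} = {(1,12), (1,14), (3,12), (3,14)}
  {1, 3} × {13, 14} = {(1,13), (1,14), (3,13), (3,14)}
  {2, 3} × {12, 14} = {(2,12), (2,14), (3,12), (3,14)}
  {2, 3} × {13, 14} = {(2,13), (2,14), (3,13), (3,14)}
  {1, 3} × {12, 13, 14} = {(1,12), (1,13), (1,14), (3,12), (3,13), (3,14)}
  {1, 2, 3} × {12, 14} = {(1,12), (1,14), (2,12), (2,14), (3,12), (3,14)}
  {1, 2, 3} × {13, 14} = {(1,13), (1,14), (2,13), (2,14), (3,13), (3,14)}
  {2, 3} × {12, 13, 14} = {(2,12), (2,13), (2,14), (3,12), (3,13), (3,14)}
  {1, 2, 3} × {12, 13, 14} = {(1,12), (1,13), (1,14), (2,12), (2,13), (2,14), (3,12), (3,13), (3,14)}
These 17 distinct sets form the basis B.
Close under arbitrary unions to get τ_{X×Y}; counting gives |τ_{X×Y}| = 48.


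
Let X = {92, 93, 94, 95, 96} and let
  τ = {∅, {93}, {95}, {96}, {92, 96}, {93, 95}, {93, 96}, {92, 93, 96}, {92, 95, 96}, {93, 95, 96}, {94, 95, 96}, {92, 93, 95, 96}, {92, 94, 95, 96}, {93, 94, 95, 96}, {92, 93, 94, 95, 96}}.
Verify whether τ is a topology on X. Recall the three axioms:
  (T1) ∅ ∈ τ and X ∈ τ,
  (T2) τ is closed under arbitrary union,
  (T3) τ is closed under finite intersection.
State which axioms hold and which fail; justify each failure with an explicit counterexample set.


τ is NOT a topology on X.

Axiom (T1): ∅ ∈ τ? Yes; X ∈ τ? Yes.
Axiom (T2/T3): check pairwise unions and intersections of members of τ.
Counterexample for (T2): {95} ∪ {96} = {95, 96} ∉ τ. Therefore τ is NOT a topology.


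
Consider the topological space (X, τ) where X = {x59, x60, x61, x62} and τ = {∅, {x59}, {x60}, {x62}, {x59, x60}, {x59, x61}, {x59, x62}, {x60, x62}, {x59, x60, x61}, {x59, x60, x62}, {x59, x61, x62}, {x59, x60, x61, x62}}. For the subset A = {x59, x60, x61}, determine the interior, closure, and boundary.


int(A) = {x59, x60, x61}, cl(A) = {x59, x60, x61}, ∂A = ∅.

Closed sets in (X, τ) are complements of opens:
  closed(X, τ) = {∅, {x60}, {x61}, {x62}, {x59, x61}, {x60, x61}, {x60, x62}, {x61, x62}, {x59, x60, x61}, {x59, x61, x62}, {x60, x61, x62}, {x59, x60, x61, x62}}.
int(A) = ⋃ {U ∈ τ : U ⊆ A}. Opens contained in A: ∅, {x59}, {x60}, {x59, x60}, {x59, x61}, {x59, x60, x61}.
Taking the union of these: int(A) = {x59, x60, x61}.
cl(A) = ⋂ {C closed : A ⊆ C}. Closed sets containing A: {x59, x60, x61}, {x59, x60, x61, x62}.
Intersecting these: cl(A) = {x59, x60, x61}.
∂A = cl(A) ∖ int(A) = {x59, x60, x61} ∖ {x59, x60, x61} = ∅.


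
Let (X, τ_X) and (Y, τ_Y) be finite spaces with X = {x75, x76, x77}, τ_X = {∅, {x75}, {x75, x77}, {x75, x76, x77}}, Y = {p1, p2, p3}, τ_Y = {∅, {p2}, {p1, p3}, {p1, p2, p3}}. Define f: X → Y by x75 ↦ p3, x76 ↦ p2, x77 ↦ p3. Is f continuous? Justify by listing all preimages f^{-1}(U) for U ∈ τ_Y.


f is NOT continuous.

Compute f^{-1}(U) for each U ∈ τ_Y:
  U = ∅: f^{-1}(U) = ∅ ∈ τ_X ✓.
  U = {p2}: f^{-1}(U) = {x76} ∉ τ_X ✗.
  U = {p1, p3}: f^{-1}(U) = {x75, x77} ∈ τ_X ✓.
  U = {p1, p2, p3}: f^{-1}(U) = {x75, x76, x77} ∈ τ_X ✓.
Found U = {p2} with f^{-1}(U) = {x76} not in τ_X. Therefore f is NOT continuous.


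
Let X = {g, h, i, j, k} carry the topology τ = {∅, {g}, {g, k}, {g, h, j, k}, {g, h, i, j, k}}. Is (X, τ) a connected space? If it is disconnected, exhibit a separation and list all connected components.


(X, τ) is connected.

Find clopen sets (U ∈ τ with X ∖ U ∈ τ):
  U = ∅, X ∖ U = {g, h, i, j, k} — both open, so U is clopen.
  U = {g, h, i, j, k}, X ∖ U = ∅ — both open, so U is clopen.
Only trivial clopens (∅ and X) exist, so (X, τ) is connected.
Compute connected components by grouping points that agree on all clopens:
  component: {g, h, i, j, k}


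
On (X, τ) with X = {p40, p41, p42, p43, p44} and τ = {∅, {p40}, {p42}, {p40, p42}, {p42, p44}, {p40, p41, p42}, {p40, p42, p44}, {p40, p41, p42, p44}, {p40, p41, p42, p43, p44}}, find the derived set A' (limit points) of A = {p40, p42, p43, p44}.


A' = {p41, p43, p44}

For each x ∈ X, list the open sets U ∈ τ with x ∈ U, then check whether U ∩ (A ∖ {x}) ≠ ∅ for every such U.
  x = p40: open {p40} ∋ x has {p40} ∩ (A ∖ {p40}) = ∅, so x is NOT a limit point.
  x = p41: opens ∋ x are {p40, p41, p42}, {p40, p41, p42, p44}, {p40, p41, p42, p43, p44}; each meets A ∖ {p41}, so x IS a limit point.
  x = p42: open {p42} ∋ x has {p42} ∩ (A ∖ {p42}) = ∅, so x is NOT a limit point.
  x = p43: opens ∋ x are {p40, p41, p42, p43, p44}; each meets A ∖ {p43}, so x IS a limit point.
  x = p44: opens ∋ x are {p42, p44}, {p40, p42, p44}, {p40, p41, p42, p44}, {p40, p41, p42, p43, p44}; each meets A ∖ {p44}, so x IS a limit point.
Collecting: A' = {p41, p43, p44}.


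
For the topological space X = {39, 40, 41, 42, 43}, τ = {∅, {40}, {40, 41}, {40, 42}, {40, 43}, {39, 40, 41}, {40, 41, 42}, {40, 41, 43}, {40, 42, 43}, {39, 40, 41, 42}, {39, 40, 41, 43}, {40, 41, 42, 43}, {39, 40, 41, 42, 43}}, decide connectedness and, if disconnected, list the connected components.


(X, τ) is connected.

Find clopen sets (U ∈ τ with X ∖ U ∈ τ):
  U = ∅, X ∖ U = {39, 40, 41, 42, 43} — both open, so U is clopen.
  U = {39, 40, 41, 42, 43}, X ∖ U = ∅ — both open, so U is clopen.
Only trivial clopens (∅ and X) exist, so (X, τ) is connected.
Compute connected components by grouping points that agree on all clopens:
  component: {39, 40, 41, 42, 43}


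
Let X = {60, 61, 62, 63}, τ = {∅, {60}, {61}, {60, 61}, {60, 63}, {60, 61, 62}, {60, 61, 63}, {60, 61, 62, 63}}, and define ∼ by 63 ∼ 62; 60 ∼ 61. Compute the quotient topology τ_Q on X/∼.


X/∼ = {[60=61], [62=63]}; |τ_Q| = 3.

Equivalence classes: [60=61], [62=63].
Quotient map π: X → X/∼ sends 60 ↦ [60=61], 61 ↦ [60=61], 62 ↦ [62=63], 63 ↦ [62=63].
For each subset V ⊆ X/∼, compute π^{-1}(V) ⊆ X and check whether π^{-1}(V) ∈ τ. V is open in τ_Q iff π^{-1}(V) ∈ τ.
  V = {}: π^{-1}(V) = ∅ ∈ τ ✓.
  V = {[60=61]}: π^{-1}(V) = {60, 61} ∈ τ ✓.
  V = {[62=63]}: π^{-1}(V) = {62, 63} ∉ τ ✗.
  V = {[60=61], [62=63]}: π^{-1}(V) = {60, 61, 62, 63} ∈ τ ✓.
Open sets in the quotient: τ_Q = {{}, {[60=61]}, {[60=61], [62=63]}} (3 elements).


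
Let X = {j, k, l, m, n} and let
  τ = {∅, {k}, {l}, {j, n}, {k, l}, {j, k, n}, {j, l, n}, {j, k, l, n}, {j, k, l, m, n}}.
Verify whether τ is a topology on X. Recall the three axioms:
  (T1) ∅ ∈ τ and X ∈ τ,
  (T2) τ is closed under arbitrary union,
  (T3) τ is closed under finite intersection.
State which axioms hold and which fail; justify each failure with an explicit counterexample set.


τ IS a topology on X.

Axiom (T1): ∅ ∈ τ? Yes; X ∈ τ? Yes.
Axiom (T2/T3): check pairwise unions and intersections of members of τ.
All pairwise intersections and unions checked — each lies in τ. Therefore τ satisfies (T1), (T2), (T3): it IS a topology on X.


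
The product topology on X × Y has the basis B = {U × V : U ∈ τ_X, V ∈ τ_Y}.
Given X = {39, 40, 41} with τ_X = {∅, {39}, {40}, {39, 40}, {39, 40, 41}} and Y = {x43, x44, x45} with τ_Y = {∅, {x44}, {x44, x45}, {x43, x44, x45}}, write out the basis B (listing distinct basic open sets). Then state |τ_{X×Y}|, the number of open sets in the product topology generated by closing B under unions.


Basis B = {∅ × ∅, {39} × {x44}, {40} × {x44}, {39} × {x44, x45}, {39, 40} × {x44}, {40} × {x44, x45}, {39} × {x43, x44, x45}, {39, 40, 41} × {x44}, {40} × {x43, x44, x45}, {39, 40} × {x44, x45}, {39, 40} × {x43, x44, x45}, {39, 40, 41} × {x44, x45}, {39, 40, 41} × {x43, x44, x45}}; |τ_{X×Y}| = 30.

Enumerate products U × V with U ∈ τ_X, V ∈ τ_Y (deduplicated):
  ∅ × ∅ = {} (∅)
  {39} × {x44} = {(39,x44)}
  {40} × {x44} = {(40,x44)}
  {39} × {x44, x45} = {(39,x44), (39,x45)}
  {39, 40} × {x44} = {(39,x44), (40,x44)}
  {40} × {x44, x45} = {(40,x44), (40,x45)}
  {39} × {x43, x44, x45} = {(39,x43), (39,x44), (39,x45)}
  {39, 40, 41} × {x44} = {(39,x44), (40,x44), (41,x44)}
  {40} × {x43, x44, x45} = {(40,x43), (40,x44), (40,x45)}
  {39, 40} × {x44, x45} = {(39,x44), (39,x45), (40,x44), (40,x45)}
  {39, 40} × {x43, x44, x45} = {(39,x43), (39,x44), (39,x45), (40,x43), (40,x44), (40,x45)}
  {39, 40, 41} × {x44, x45} = {(39,x44), (39,x45), (40,x44), (40,x45), (41,x44), (41,x45)}
  {39, 40, 41} × {x43, x44, x45} = {(39,x43), (39,x44), (39,x45), (40,x43), (40,x44), (40,x45), (41,x43), (41,x44), (41,x45)}
These 13 distinct sets form the basis B.
Close under arbitrary unions to get τ_{X×Y}; counting gives |τ_{X×Y}| = 30.


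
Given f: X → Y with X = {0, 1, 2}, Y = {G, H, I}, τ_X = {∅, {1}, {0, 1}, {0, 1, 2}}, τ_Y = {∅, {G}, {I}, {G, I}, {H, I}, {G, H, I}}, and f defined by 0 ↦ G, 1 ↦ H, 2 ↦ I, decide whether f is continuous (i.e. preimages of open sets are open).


f is NOT continuous.

Compute f^{-1}(U) for each U ∈ τ_Y:
  U = ∅: f^{-1}(U) = ∅ ∈ τ_X ✓.
  U = {G}: f^{-1}(U) = {0} ∉ τ_X ✗.
  U = {I}: f^{-1}(U) = {2} ∉ τ_X ✗.
  U = {G, I}: f^{-1}(U) = {0, 2} ∉ τ_X ✗.
  U = {H, I}: f^{-1}(U) = {1, 2} ∉ τ_X ✗.
  U = {G, H, I}: f^{-1}(U) = {0, 1, 2} ∈ τ_X ✓.
Found U = {G} with f^{-1}(U) = {0} not in τ_X. Therefore f is NOT continuous.


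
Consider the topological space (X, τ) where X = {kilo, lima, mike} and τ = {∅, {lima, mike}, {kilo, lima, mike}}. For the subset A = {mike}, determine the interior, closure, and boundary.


int(A) = ∅, cl(A) = {kilo, lima, mike}, ∂A = {kilo, lima, mike}.

Closed sets in (X, τ) are complements of opens:
  closed(X, τ) = {∅, {kilo}, {kilo, lima, mike}}.
int(A) = ⋃ {U ∈ τ : U ⊆ A}. Opens contained in A: ∅.
Taking the union of these: int(A) = ∅.
cl(A) = ⋂ {C closed : A ⊆ C}. Closed sets containing A: {kilo, lima, mike}.
Intersecting these: cl(A) = {kilo, lima, mike}.
∂A = cl(A) ∖ int(A) = {kilo, lima, mike} ∖ ∅ = {kilo, lima, mike}.


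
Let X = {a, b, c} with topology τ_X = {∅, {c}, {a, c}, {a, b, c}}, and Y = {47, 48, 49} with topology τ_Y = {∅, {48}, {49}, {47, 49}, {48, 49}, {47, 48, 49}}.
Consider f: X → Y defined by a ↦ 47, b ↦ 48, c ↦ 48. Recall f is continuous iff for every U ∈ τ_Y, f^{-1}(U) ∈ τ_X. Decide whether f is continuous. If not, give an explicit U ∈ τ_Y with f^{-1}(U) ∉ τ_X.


f is NOT continuous.

Compute f^{-1}(U) for each U ∈ τ_Y:
  U = ∅: f^{-1}(U) = ∅ ∈ τ_X ✓.
  U = {48}: f^{-1}(U) = {b, c} ∉ τ_X ✗.
  U = {49}: f^{-1}(U) = ∅ ∈ τ_X ✓.
  U = {47, 49}: f^{-1}(U) = {a} ∉ τ_X ✗.
  U = {48, 49}: f^{-1}(U) = {b, c} ∉ τ_X ✗.
  U = {47, 48, 49}: f^{-1}(U) = {a, b, c} ∈ τ_X ✓.
Found U = {48} with f^{-1}(U) = {b, c} not in τ_X. Therefore f is NOT continuous.


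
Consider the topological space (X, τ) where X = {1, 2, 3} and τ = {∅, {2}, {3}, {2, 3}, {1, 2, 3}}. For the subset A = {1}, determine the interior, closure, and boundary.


int(A) = ∅, cl(A) = {1}, ∂A = {1}.

Closed sets in (X, τ) are complements of opens:
  closed(X, τ) = {∅, {1}, {1, 2}, {1, 3}, {1, 2, 3}}.
int(A) = ⋃ {U ∈ τ : U ⊆ A}. Opens contained in A: ∅.
Taking the union of these: int(A) = ∅.
cl(A) = ⋂ {C closed : A ⊆ C}. Closed sets containing A: {1}, {1, 2}, {1, 3}, {1, 2, 3}.
Intersecting these: cl(A) = {1}.
∂A = cl(A) ∖ int(A) = {1} ∖ ∅ = {1}.


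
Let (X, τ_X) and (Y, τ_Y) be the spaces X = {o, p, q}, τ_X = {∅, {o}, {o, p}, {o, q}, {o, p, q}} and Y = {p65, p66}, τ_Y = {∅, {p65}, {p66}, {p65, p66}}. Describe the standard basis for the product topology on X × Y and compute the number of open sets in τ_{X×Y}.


Basis B = {∅ × ∅, {o} × {p65}, {o} × {p66}, {o} × {p65, p66}, {o, p} × {p65}, {o, q} × {p65}, {o, p} × {p66}, {o, q} × {p66}, {o, p, q} × {p65}, {o, p, q} × {p66}, {o, p} × {p65, p66}, {o, q} × {p65, p66}, {o, p, q} × {p65, p66}}; |τ_{X×Y}| = 25.

Enumerate products U × V with U ∈ τ_X, V ∈ τ_Y (deduplicated):
  ∅ × ∅ = {} (∅)
  {o} × {p65} = {(o,p65)}
  {o} × {p66} = {(o,p66)}
  {o} × {p65, p66} = {(o,p65), (o,p66)}
  {o, p} × {p65} = {(o,p65), (p,p65)}
  {o, q} × {p65} = {(o,p65), (q,p65)}
  {o, p} × {p66} = {(o,p66), (p,p66)}
  {o, q} × {p66} = {(o,p66), (q,p66)}
  {o, p, q} × {p65} = {(o,p65), (p,p65), (q,p65)}
  {o, p, q} × {p66} = {(o,p66), (p,p66), (q,p66)}
  {o, p} × {p65, p66} = {(o,p65), (o,p66), (p,p65), (p,p66)}
  {o, q} × {p65, p66} = {(o,p65), (o,p66), (q,p65), (q,p66)}
  {o, p, q} × {p65, p66} = {(o,p65), (o,p66), (p,p65), (p,p66), (q,p65), (q,p66)}
These 13 distinct sets form the basis B.
Close under arbitrary unions to get τ_{X×Y}; counting gives |τ_{X×Y}| = 25.


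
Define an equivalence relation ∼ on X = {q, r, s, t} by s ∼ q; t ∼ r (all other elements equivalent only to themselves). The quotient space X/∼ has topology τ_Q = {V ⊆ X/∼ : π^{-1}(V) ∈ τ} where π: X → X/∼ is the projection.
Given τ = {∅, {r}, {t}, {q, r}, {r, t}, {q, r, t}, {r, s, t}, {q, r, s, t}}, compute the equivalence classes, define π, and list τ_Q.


X/∼ = {[q=s], [r=t]}; |τ_Q| = 3.

Equivalence classes: [q=s], [r=t].
Quotient map π: X → X/∼ sends q ↦ [q=s], r ↦ [r=t], s ↦ [q=s], t ↦ [r=t].
For each subset V ⊆ X/∼, compute π^{-1}(V) ⊆ X and check whether π^{-1}(V) ∈ τ. V is open in τ_Q iff π^{-1}(V) ∈ τ.
  V = {}: π^{-1}(V) = ∅ ∈ τ ✓.
  V = {[q=s]}: π^{-1}(V) = {q, s} ∉ τ ✗.
  V = {[r=t]}: π^{-1}(V) = {r, t} ∈ τ ✓.
  V = {[q=s], [r=t]}: π^{-1}(V) = {q, r, s, t} ∈ τ ✓.
Open sets in the quotient: τ_Q = {{}, {[r=t]}, {[q=s], [r=t]}} (3 elements).


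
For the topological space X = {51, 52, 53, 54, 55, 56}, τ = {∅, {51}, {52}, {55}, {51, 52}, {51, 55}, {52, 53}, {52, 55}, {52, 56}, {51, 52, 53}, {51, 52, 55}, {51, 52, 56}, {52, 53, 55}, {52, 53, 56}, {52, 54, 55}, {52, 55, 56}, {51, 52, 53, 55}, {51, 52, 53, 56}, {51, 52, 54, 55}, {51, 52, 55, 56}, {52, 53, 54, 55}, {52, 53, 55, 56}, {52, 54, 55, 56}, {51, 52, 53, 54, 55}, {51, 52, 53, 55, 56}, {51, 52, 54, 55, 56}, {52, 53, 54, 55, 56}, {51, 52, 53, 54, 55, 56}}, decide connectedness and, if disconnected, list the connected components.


(X, τ) is disconnected; components = [{51}, {52, 53, 54, 55, 56}].

Find clopen sets (U ∈ τ with X ∖ U ∈ τ):
  U = ∅, X ∖ U = {51, 52, 53, 54, 55, 56} — both open, so U is clopen.
  U = {51}, X ∖ U = {52, 53, 54, 55, 56} — both open, so U is clopen.
  U = {52, 53, 54, 55, 56}, X ∖ U = {51} — both open, so U is clopen.
  U = {51, 52, 53, 54, 55, 56}, X ∖ U = ∅ — both open, so U is clopen.
Nontrivial clopen(s) exist: e.g. {51}. So (X, τ) is disconnected.
Compute connected components by grouping points that agree on all clopens:
  component: {51}
  component: {52, 53, 54, 55, 56}


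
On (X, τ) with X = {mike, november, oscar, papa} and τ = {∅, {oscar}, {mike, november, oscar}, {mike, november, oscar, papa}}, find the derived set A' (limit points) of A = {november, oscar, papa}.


A' = {mike, november, papa}

For each x ∈ X, list the open sets U ∈ τ with x ∈ U, then check whether U ∩ (A ∖ {x}) ≠ ∅ for every such U.
  x = mike: opens ∋ x are {mike, november, oscar}, {mike, november, oscar, papa}; each meets A ∖ {mike}, so x IS a limit point.
  x = november: opens ∋ x are {mike, november, oscar}, {mike, november, oscar, papa}; each meets A ∖ {november}, so x IS a limit point.
  x = oscar: open {oscar} ∋ x has {oscar} ∩ (A ∖ {oscar}) = ∅, so x is NOT a limit point.
  x = papa: opens ∋ x are {mike, november, oscar, papa}; each meets A ∖ {papa}, so x IS a limit point.
Collecting: A' = {mike, november, papa}.


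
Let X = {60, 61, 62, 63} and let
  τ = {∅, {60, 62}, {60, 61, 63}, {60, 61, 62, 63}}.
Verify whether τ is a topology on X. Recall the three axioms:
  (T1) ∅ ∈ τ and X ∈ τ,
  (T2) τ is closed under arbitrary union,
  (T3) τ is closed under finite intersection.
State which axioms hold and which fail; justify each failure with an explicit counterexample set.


τ is NOT a topology on X.

Axiom (T1): ∅ ∈ τ? Yes; X ∈ τ? Yes.
Axiom (T2/T3): check pairwise unions and intersections of members of τ.
Counterexample for (T3): {60, 62} ∩ {60, 61, 63} = {60} ∉ τ. Therefore τ is NOT a topology.


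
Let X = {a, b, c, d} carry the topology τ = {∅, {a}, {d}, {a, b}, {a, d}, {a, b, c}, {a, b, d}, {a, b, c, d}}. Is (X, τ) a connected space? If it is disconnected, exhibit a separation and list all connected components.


(X, τ) is disconnected; components = [{d}, {a, b, c}].

Find clopen sets (U ∈ τ with X ∖ U ∈ τ):
  U = ∅, X ∖ U = {a, b, c, d} — both open, so U is clopen.
  U = {d}, X ∖ U = {a, b, c} — both open, so U is clopen.
  U = {a, b, c}, X ∖ U = {d} — both open, so U is clopen.
  U = {a, b, c, d}, X ∖ U = ∅ — both open, so U is clopen.
Nontrivial clopen(s) exist: e.g. {a, b, c}. So (X, τ) is disconnected.
Compute connected components by grouping points that agree on all clopens:
  component: {d}
  component: {a, b, c}


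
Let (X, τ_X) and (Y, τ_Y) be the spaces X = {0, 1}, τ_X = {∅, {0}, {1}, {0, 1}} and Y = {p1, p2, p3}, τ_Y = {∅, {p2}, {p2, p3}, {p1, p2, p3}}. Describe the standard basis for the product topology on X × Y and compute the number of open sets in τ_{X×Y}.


Basis B = {∅ × ∅, {0} × {p2}, {1} × {p2}, {0} × {p2, p3}, {0, 1} × {p2}, {1} × {p2, p3}, {0} × {p1, p2, p3}, {1} × {p1, p2, p3}, {0, 1} × {p2, p3}, {0, 1} × {p1, p2, p3}}; |τ_{X×Y}| = 16.

Enumerate products U × V with U ∈ τ_X, V ∈ τ_Y (deduplicated):
  ∅ × ∅ = {} (∅)
  {0} × {p2} = {(0,p2)}
  {1} × {p2} = {(1,p2)}
  {0} × {p2, p3} = {(0,p2), (0,p3)}
  {0, 1} × {p2} = {(0,p2), (1,p2)}
  {1} × {p2, p3} = {(1,p2), (1,p3)}
  {0} × {p1, p2, p3} = {(0,p1), (0,p2), (0,p3)}
  {1} × {p1, p2, p3} = {(1,p1), (1,p2), (1,p3)}
  {0, 1} × {p2, p3} = {(0,p2), (0,p3), (1,p2), (1,p3)}
  {0, 1} × {p1, p2, p3} = {(0,p1), (0,p2), (0,p3), (1,p1), (1,p2), (1,p3)}
These 10 distinct sets form the basis B.
Close under arbitrary unions to get τ_{X×Y}; counting gives |τ_{X×Y}| = 16.


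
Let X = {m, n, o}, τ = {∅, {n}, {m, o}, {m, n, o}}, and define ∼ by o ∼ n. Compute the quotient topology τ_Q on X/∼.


X/∼ = {[m], [n=o]}; |τ_Q| = 2.

Equivalence classes: [m], [n=o].
Quotient map π: X → X/∼ sends m ↦ [m], n ↦ [n=o], o ↦ [n=o].
For each subset V ⊆ X/∼, compute π^{-1}(V) ⊆ X and check whether π^{-1}(V) ∈ τ. V is open in τ_Q iff π^{-1}(V) ∈ τ.
  V = {}: π^{-1}(V) = ∅ ∈ τ ✓.
  V = {[m]}: π^{-1}(V) = {m} ∉ τ ✗.
  V = {[n=o]}: π^{-1}(V) = {n, o} ∉ τ ✗.
  V = {[m], [n=o]}: π^{-1}(V) = {m, n, o} ∈ τ ✓.
Open sets in the quotient: τ_Q = {{}, {[m], [n=o]}} (2 elements).


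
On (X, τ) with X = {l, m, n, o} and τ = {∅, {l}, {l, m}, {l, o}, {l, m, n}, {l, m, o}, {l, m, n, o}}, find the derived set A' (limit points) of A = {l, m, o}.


A' = {m, n, o}

For each x ∈ X, list the open sets U ∈ τ with x ∈ U, then check whether U ∩ (A ∖ {x}) ≠ ∅ for every such U.
  x = l: open {l} ∋ x has {l} ∩ (A ∖ {l}) = ∅, so x is NOT a limit point.
  x = m: opens ∋ x are {l, m}, {l, m, n}, {l, m, o}, {l, m, n, o}; each meets A ∖ {m}, so x IS a limit point.
  x = n: opens ∋ x are {l, m, n}, {l, m, n, o}; each meets A ∖ {n}, so x IS a limit point.
  x = o: opens ∋ x are {l, o}, {l, m, o}, {l, m, n, o}; each meets A ∖ {o}, so x IS a limit point.
Collecting: A' = {m, n, o}.


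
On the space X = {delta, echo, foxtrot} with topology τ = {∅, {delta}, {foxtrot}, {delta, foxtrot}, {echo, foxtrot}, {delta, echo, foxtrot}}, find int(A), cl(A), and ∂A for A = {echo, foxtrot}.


int(A) = {echo, foxtrot}, cl(A) = {echo, foxtrot}, ∂A = ∅.

Closed sets in (X, τ) are complements of opens:
  closed(X, τ) = {∅, {delta}, {echo}, {delta, echo}, {echo, foxtrot}, {delta, echo, foxtrot}}.
int(A) = ⋃ {U ∈ τ : U ⊆ A}. Opens contained in A: ∅, {foxtrot}, {echo, foxtrot}.
Taking the union of these: int(A) = {echo, foxtrot}.
cl(A) = ⋂ {C closed : A ⊆ C}. Closed sets containing A: {echo, foxtrot}, {delta, echo, foxtrot}.
Intersecting these: cl(A) = {echo, foxtrot}.
∂A = cl(A) ∖ int(A) = {echo, foxtrot} ∖ {echo, foxtrot} = ∅.


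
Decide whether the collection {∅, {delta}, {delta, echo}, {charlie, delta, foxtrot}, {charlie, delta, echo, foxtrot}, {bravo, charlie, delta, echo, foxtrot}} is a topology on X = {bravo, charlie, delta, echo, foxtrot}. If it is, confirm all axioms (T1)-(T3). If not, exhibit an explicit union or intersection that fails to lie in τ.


τ IS a topology on X.

Axiom (T1): ∅ ∈ τ? Yes; X ∈ τ? Yes.
Axiom (T2/T3): check pairwise unions and intersections of members of τ.
All pairwise intersections and unions checked — each lies in τ. Therefore τ satisfies (T1), (T2), (T3): it IS a topology on X.


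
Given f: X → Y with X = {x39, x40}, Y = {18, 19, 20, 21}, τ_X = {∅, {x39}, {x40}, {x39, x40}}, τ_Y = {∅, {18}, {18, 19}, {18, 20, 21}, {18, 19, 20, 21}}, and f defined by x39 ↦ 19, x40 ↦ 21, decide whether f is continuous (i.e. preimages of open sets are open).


f IS continuous.

Compute f^{-1}(U) for each U ∈ τ_Y:
  U = ∅: f^{-1}(U) = ∅ ∈ τ_X ✓.
  U = {18}: f^{-1}(U) = ∅ ∈ τ_X ✓.
  U = {18, 19}: f^{-1}(U) = {x39} ∈ τ_X ✓.
  U = {18, 20, 21}: f^{-1}(U) = {x40} ∈ τ_X ✓.
  U = {18, 19, 20, 21}: f^{-1}(U) = {x39, x40} ∈ τ_X ✓.
Every preimage lies in τ_X, so f IS continuous.


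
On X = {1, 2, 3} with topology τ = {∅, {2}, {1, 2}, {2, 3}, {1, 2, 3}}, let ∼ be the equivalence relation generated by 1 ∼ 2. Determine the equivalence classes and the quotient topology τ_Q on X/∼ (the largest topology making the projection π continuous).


X/∼ = {[1=2], [3]}; |τ_Q| = 3.

Equivalence classes: [1=2], [3].
Quotient map π: X → X/∼ sends 1 ↦ [1=2], 2 ↦ [1=2], 3 ↦ [3].
For each subset V ⊆ X/∼, compute π^{-1}(V) ⊆ X and check whether π^{-1}(V) ∈ τ. V is open in τ_Q iff π^{-1}(V) ∈ τ.
  V = {}: π^{-1}(V) = ∅ ∈ τ ✓.
  V = {[1=2]}: π^{-1}(V) = {1, 2} ∈ τ ✓.
  V = {[3]}: π^{-1}(V) = {3} ∉ τ ✗.
  V = {[1=2], [3]}: π^{-1}(V) = {1, 2, 3} ∈ τ ✓.
Open sets in the quotient: τ_Q = {{}, {[1=2]}, {[1=2], [3]}} (3 elements).


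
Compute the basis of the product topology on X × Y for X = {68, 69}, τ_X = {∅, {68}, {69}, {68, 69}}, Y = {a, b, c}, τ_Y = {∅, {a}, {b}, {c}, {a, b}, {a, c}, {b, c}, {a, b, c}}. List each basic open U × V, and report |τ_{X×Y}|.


Basis B = {∅ × ∅, {68} × {a}, {68} × {b}, {68} × {c}, {69} × {a}, {69} × {b}, {69} × {c}, {68} × {a, b}, {68} × {a, c}, {68, 69} × {a}, {68} × {b, c}, {68, 69} × {b}, {68, 69} × {c}, {69} × {a, b}, {69} × {a, c}, {69} × {b, c}, {68} × {a, b, c}, {69} × {a, b, c}, {68, 69} × {a, b}, {68, 69} × {a, c}, {68, 69} × {b, c}, {68, 69} × {a, b, c}}; |τ_{X×Y}| = 64.

Enumerate products U × V with U ∈ τ_X, V ∈ τ_Y (deduplicated):
  ∅ × ∅ = {} (∅)
  {68} × {a} = {(68,a)}
  {68} × {b} = {(68,b)}
  {68} × {c} = {(68,c)}
  {69} × {a} = {(69,a)}
  {69} × {b} = {(69,b)}
  {69} × {c} = {(69,c)}
  {68} × {a, b} = {(68,a), (68,b)}
  {68} × {a, c} = {(68,a), (68,c)}
  {68, 69} × {a} = {(68,a), (69,a)}
  {68} × {b, c} = {(68,b), (68,c)}
  {68, 69} × {b} = {(68,b), (69,b)}
  {68, 69} × {c} = {(68,c), (69,c)}
  {69} × {a, b} = {(69,a), (69,b)}
  {69} × {a, c} = {(69,a), (69,c)}
  {69} × {b, c} = {(69,b), (69,c)}
  {68} × {a, b, c} = {(68,a), (68,b), (68,c)}
  {69} × {a, b, c} = {(69,a), (69,b), (69,c)}
  {68, 69} × {a, b} = {(68,a), (68,b), (69,a), (69,b)}
  {68, 69} × {a, c} = {(68,a), (68,c), (69,a), (69,c)}
  {68, 69} × {b, c} = {(68,b), (68,c), (69,b), (69,c)}
  {68, 69} × {a, b, c} = {(68,a), (68,b), (68,c), (69,a), (69,b), (69,c)}
These 22 distinct sets form the basis B.
Close under arbitrary unions to get τ_{X×Y}; counting gives |τ_{X×Y}| = 64.


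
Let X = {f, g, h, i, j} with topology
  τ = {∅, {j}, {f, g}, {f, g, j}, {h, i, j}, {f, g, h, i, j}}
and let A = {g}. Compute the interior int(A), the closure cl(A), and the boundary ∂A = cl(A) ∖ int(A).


int(A) = ∅, cl(A) = {f, g}, ∂A = {f, g}.

Closed sets in (X, τ) are complements of opens:
  closed(X, τ) = {∅, {f, g}, {h, i}, {h, i, j}, {f, g, h, i}, {f, g, h, i, j}}.
int(A) = ⋃ {U ∈ τ : U ⊆ A}. Opens contained in A: ∅.
Taking the union of these: int(A) = ∅.
cl(A) = ⋂ {C closed : A ⊆ C}. Closed sets containing A: {f, g}, {f, g, h, i}, {f, g, h, i, j}.
Intersecting these: cl(A) = {f, g}.
∂A = cl(A) ∖ int(A) = {f, g} ∖ ∅ = {f, g}.


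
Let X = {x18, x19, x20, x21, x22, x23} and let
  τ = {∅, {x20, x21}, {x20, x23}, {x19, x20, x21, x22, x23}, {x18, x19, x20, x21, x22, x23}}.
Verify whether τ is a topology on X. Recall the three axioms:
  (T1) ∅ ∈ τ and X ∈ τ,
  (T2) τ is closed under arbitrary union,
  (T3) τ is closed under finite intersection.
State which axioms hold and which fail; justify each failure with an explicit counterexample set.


τ is NOT a topology on X.

Axiom (T1): ∅ ∈ τ? Yes; X ∈ τ? Yes.
Axiom (T2/T3): check pairwise unions and intersections of members of τ.
Counterexample for (T3): {x20, x21} ∩ {x20, x23} = {x20} ∉ τ. Therefore τ is NOT a topology.


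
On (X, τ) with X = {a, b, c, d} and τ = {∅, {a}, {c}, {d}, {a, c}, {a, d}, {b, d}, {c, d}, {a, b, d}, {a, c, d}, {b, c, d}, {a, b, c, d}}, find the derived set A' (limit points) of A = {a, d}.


A' = {b}

For each x ∈ X, list the open sets U ∈ τ with x ∈ U, then check whether U ∩ (A ∖ {x}) ≠ ∅ for every such U.
  x = a: open {a} ∋ x has {a} ∩ (A ∖ {a}) = ∅, so x is NOT a limit point.
  x = b: opens ∋ x are {b, d}, {a, b, d}, {b, c, d}, {a, b, c, d}; each meets A ∖ {b}, so x IS a limit point.
  x = c: open {c} ∋ x has {c} ∩ (A ∖ {c}) = ∅, so x is NOT a limit point.
  x = d: open {d} ∋ x has {d} ∩ (A ∖ {d}) = ∅, so x is NOT a limit point.
Collecting: A' = {b}.


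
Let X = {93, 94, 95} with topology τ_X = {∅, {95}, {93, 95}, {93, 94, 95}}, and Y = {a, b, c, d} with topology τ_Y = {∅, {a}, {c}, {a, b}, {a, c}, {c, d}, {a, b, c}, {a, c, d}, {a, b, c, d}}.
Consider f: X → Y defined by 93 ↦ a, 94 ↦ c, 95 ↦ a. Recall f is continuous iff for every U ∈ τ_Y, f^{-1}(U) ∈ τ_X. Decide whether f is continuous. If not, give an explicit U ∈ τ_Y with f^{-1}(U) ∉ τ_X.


f is NOT continuous.

Compute f^{-1}(U) for each U ∈ τ_Y:
  U = ∅: f^{-1}(U) = ∅ ∈ τ_X ✓.
  U = {a}: f^{-1}(U) = {93, 95} ∈ τ_X ✓.
  U = {c}: f^{-1}(U) = {94} ∉ τ_X ✗.
  U = {a, b}: f^{-1}(U) = {93, 95} ∈ τ_X ✓.
  U = {a, c}: f^{-1}(U) = {93, 94, 95} ∈ τ_X ✓.
  U = {c, d}: f^{-1}(U) = {94} ∉ τ_X ✗.
  U = {a, b, c}: f^{-1}(U) = {93, 94, 95} ∈ τ_X ✓.
  U = {a, c, d}: f^{-1}(U) = {93, 94, 95} ∈ τ_X ✓.
  U = {a, b, c, d}: f^{-1}(U) = {93, 94, 95} ∈ τ_X ✓.
Found U = {c} with f^{-1}(U) = {94} not in τ_X. Therefore f is NOT continuous.


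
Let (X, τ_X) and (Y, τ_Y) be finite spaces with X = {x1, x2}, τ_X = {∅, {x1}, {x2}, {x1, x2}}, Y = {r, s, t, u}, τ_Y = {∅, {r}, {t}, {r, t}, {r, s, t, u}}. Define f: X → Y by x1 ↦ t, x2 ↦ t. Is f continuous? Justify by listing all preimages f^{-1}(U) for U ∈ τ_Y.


f IS continuous.

Compute f^{-1}(U) for each U ∈ τ_Y:
  U = ∅: f^{-1}(U) = ∅ ∈ τ_X ✓.
  U = {r}: f^{-1}(U) = ∅ ∈ τ_X ✓.
  U = {t}: f^{-1}(U) = {x1, x2} ∈ τ_X ✓.
  U = {r, t}: f^{-1}(U) = {x1, x2} ∈ τ_X ✓.
  U = {r, s, t, u}: f^{-1}(U) = {x1, x2} ∈ τ_X ✓.
Every preimage lies in τ_X, so f IS continuous.


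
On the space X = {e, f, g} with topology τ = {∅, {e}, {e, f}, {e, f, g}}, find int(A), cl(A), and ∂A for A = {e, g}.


int(A) = {e}, cl(A) = {e, f, g}, ∂A = {f, g}.

Closed sets in (X, τ) are complements of opens:
  closed(X, τ) = {∅, {g}, {f, g}, {e, f, g}}.
int(A) = ⋃ {U ∈ τ : U ⊆ A}. Opens contained in A: ∅, {e}.
Taking the union of these: int(A) = {e}.
cl(A) = ⋂ {C closed : A ⊆ C}. Closed sets containing A: {e, f, g}.
Intersecting these: cl(A) = {e, f, g}.
∂A = cl(A) ∖ int(A) = {e, f, g} ∖ {e} = {f, g}.


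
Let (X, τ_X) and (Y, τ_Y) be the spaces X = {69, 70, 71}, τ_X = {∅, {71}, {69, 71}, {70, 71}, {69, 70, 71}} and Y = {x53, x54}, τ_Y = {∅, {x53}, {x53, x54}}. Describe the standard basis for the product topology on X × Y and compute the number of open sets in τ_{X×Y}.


Basis B = {∅ × ∅, {71} × {x53}, {69, 71} × {x53}, {70, 71} × {x53}, {71} × {x53, x54}, {69, 70, 71} × {x53}, {69, 71} × {x53, x54}, {70, 71} × {x53, x54}, {69, 70, 71} × {x53, x54}}; |τ_{X×Y}| = 14.

Enumerate products U × V with U ∈ τ_X, V ∈ τ_Y (deduplicated):
  ∅ × ∅ = {} (∅)
  {71} × {x53} = {(71,x53)}
  {69, 71} × {x53} = {(69,x53), (71,x53)}
  {70, 71} × {x53} = {(70,x53), (71,x53)}
  {71} × {x53, x54} = {(71,x53), (71,x54)}
  {69, 70, 71} × {x53} = {(69,x53), (70,x53), (71,x53)}
  {69, 71} × {x53, x54} = {(69,x53), (69,x54), (71,x53), (71,x54)}
  {70, 71} × {x53, x54} = {(70,x53), (70,x54), (71,x53), (71,x54)}
  {69, 70, 71} × {x53, x54} = {(69,x53), (69,x54), (70,x53), (70,x54), (71,x53), (71,x54)}
These 9 distinct sets form the basis B.
Close under arbitrary unions to get τ_{X×Y}; counting gives |τ_{X×Y}| = 14.


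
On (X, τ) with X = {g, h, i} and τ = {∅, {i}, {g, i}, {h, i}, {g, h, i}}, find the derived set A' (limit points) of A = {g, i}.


A' = {g, h}

For each x ∈ X, list the open sets U ∈ τ with x ∈ U, then check whether U ∩ (A ∖ {x}) ≠ ∅ for every such U.
  x = g: opens ∋ x are {g, i}, {g, h, i}; each meets A ∖ {g}, so x IS a limit point.
  x = h: opens ∋ x are {h, i}, {g, h, i}; each meets A ∖ {h}, so x IS a limit point.
  x = i: open {i} ∋ x has {i} ∩ (A ∖ {i}) = ∅, so x is NOT a limit point.
Collecting: A' = {g, h}.


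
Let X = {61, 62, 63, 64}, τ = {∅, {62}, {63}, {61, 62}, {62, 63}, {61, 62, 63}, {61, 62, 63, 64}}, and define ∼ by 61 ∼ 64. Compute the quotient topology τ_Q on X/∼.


X/∼ = {[61=64], [62], [63]}; |τ_Q| = 5.

Equivalence classes: [61=64], [62], [63].
Quotient map π: X → X/∼ sends 61 ↦ [61=64], 62 ↦ [62], 63 ↦ [63], 64 ↦ [61=64].
For each subset V ⊆ X/∼, compute π^{-1}(V) ⊆ X and check whether π^{-1}(V) ∈ τ. V is open in τ_Q iff π^{-1}(V) ∈ τ.
  V = {}: π^{-1}(V) = ∅ ∈ τ ✓.
  V = {[61=64]}: π^{-1}(V) = {61, 64} ∉ τ ✗.
  V = {[62]}: π^{-1}(V) = {62} ∈ τ ✓.
  V = {[61=64], [62]}: π^{-1}(V) = {61, 62, 64} ∉ τ ✗.
  V = {[63]}: π^{-1}(V) = {63} ∈ τ ✓.
  V = {[61=64], [63]}: π^{-1}(V) = {61, 63, 64} ∉ τ ✗.
  V = {[62], [63]}: π^{-1}(V) = {62, 63} ∈ τ ✓.
  V = {[61=64], [62], [63]}: π^{-1}(V) = {61, 62, 63, 64} ∈ τ ✓.
Open sets in the quotient: τ_Q = {{}, {[62]}, {[63]}, {[62], [63]}, {[61=64], [62], [63]}} (5 elements).


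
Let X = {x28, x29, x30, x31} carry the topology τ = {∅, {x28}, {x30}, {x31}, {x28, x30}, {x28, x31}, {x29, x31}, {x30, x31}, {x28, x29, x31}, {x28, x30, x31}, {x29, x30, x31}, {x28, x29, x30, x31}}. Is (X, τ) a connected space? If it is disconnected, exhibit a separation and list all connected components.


(X, τ) is disconnected; components = [{x28}, {x30}, {x29, x31}].

Find clopen sets (U ∈ τ with X ∖ U ∈ τ):
  U = ∅, X ∖ U = {x28, x29, x30, x31} — both open, so U is clopen.
  U = {x28}, X ∖ U = {x29, x30, x31} — both open, so U is clopen.
  U = {x30}, X ∖ U = {x28, x29, x31} — both open, so U is clopen.
  U = {x28, x30}, X ∖ U = {x29, x31} — both open, so U is clopen.
  U = {x29, x31}, X ∖ U = {x28, x30} — both open, so U is clopen.
  U = {x28, x29, x31}, X ∖ U = {x30} — both open, so U is clopen.
  U = {x29, x30, x31}, X ∖ U = {x28} — both open, so U is clopen.
  U = {x28, x29, x30, x31}, X ∖ U = ∅ — both open, so U is clopen.
Nontrivial clopen(s) exist: e.g. {x28, x30}. So (X, τ) is disconnected.
Compute connected components by grouping points that agree on all clopens:
  component: {x28}
  component: {x30}
  component: {x29, x31}


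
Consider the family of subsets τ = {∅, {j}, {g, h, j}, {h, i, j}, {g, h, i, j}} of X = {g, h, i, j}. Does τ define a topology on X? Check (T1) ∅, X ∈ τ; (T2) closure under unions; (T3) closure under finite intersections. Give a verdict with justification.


τ is NOT a topology on X.

Axiom (T1): ∅ ∈ τ? Yes; X ∈ τ? Yes.
Axiom (T2/T3): check pairwise unions and intersections of members of τ.
Counterexample for (T3): {g, h, j} ∩ {h, i, j} = {h, j} ∉ τ. Therefore τ is NOT a topology.


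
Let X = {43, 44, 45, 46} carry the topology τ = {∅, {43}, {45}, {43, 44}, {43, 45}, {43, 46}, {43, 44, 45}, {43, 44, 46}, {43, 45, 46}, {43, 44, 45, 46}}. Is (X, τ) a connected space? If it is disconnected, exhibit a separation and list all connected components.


(X, τ) is disconnected; components = [{45}, {43, 44, 46}].

Find clopen sets (U ∈ τ with X ∖ U ∈ τ):
  U = ∅, X ∖ U = {43, 44, 45, 46} — both open, so U is clopen.
  U = {45}, X ∖ U = {43, 44, 46} — both open, so U is clopen.
  U = {43, 44, 46}, X ∖ U = {45} — both open, so U is clopen.
  U = {43, 44, 45, 46}, X ∖ U = ∅ — both open, so U is clopen.
Nontrivial clopen(s) exist: e.g. {43, 44, 46}. So (X, τ) is disconnected.
Compute connected components by grouping points that agree on all clopens:
  component: {45}
  component: {43, 44, 46}


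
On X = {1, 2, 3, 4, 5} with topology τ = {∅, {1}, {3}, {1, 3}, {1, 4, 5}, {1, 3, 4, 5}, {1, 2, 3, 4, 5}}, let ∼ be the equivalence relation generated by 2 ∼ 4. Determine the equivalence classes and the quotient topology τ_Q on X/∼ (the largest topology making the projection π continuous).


X/∼ = {[1], [2=4], [3], [5]}; |τ_Q| = 5.

Equivalence classes: [1], [2=4], [3], [5].
Quotient map π: X → X/∼ sends 1 ↦ [1], 2 ↦ [2=4], 3 ↦ [3], 4 ↦ [2=4], 5 ↦ [5].
For each subset V ⊆ X/∼, compute π^{-1}(V) ⊆ X and check whether π^{-1}(V) ∈ τ. V is open in τ_Q iff π^{-1}(V) ∈ τ.
  V = {}: π^{-1}(V) = ∅ ∈ τ ✓.
  V = {[1]}: π^{-1}(V) = {1} ∈ τ ✓.
  V = {[2=4]}: π^{-1}(V) = {2, 4} ∉ τ ✗.
  V = {[1], [2=4]}: π^{-1}(V) = {1, 2, 4} ∉ τ ✗.
  V = {[3]}: π^{-1}(V) = {3} ∈ τ ✓.
  V = {[1], [3]}: π^{-1}(V) = {1, 3} ∈ τ ✓.
  V = {[2=4], [3]}: π^{-1}(V) = {2, 3, 4} ∉ τ ✗.
  V = {[1], [2=4], [3]}: π^{-1}(V) = {1, 2, 3, 4} ∉ τ ✗.
  V = {[5]}: π^{-1}(V) = {5} ∉ τ ✗.
  V = {[1], [5]}: π^{-1}(V) = {1, 5} ∉ τ ✗.
  V = {[2=4], [5]}: π^{-1}(V) = {2, 4, 5} ∉ τ ✗.
  V = {[1], [2=4], [5]}: π^{-1}(V) = {1, 2, 4, 5} ∉ τ ✗.
  V = {[3], [5]}: π^{-1}(V) = {3, 5} ∉ τ ✗.
  V = {[1], [3], [5]}: π^{-1}(V) = {1, 3, 5} ∉ τ ✗.
  V = {[2=4], [3], [5]}: π^{-1}(V) = {2, 3, 4, 5} ∉ τ ✗.
  V = {[1], [2=4], [3], [5]}: π^{-1}(V) = {1, 2, 3, 4, 5} ∈ τ ✓.
Open sets in the quotient: τ_Q = {{}, {[1]}, {[3]}, {[1], [3]}, {[1], [2=4], [3], [5]}} (5 elements).


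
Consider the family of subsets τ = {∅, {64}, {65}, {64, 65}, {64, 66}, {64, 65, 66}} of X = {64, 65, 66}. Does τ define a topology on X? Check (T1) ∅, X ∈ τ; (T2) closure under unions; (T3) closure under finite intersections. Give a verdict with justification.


τ IS a topology on X.

Axiom (T1): ∅ ∈ τ? Yes; X ∈ τ? Yes.
Axiom (T2/T3): check pairwise unions and intersections of members of τ.
All pairwise intersections and unions checked — each lies in τ. Therefore τ satisfies (T1), (T2), (T3): it IS a topology on X.


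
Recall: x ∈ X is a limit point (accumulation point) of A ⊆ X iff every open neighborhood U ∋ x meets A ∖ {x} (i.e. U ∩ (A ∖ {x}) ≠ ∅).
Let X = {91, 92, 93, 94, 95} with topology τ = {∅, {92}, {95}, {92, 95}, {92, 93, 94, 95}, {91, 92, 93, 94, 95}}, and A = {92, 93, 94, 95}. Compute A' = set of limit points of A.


A' = {91, 93, 94}

For each x ∈ X, list the open sets U ∈ τ with x ∈ U, then check whether U ∩ (A ∖ {x}) ≠ ∅ for every such U.
  x = 91: opens ∋ x are {91, 92, 93, 94, 95}; each meets A ∖ {91}, so x IS a limit point.
  x = 92: open {92} ∋ x has {92} ∩ (A ∖ {92}) = ∅, so x is NOT a limit point.
  x = 93: opens ∋ x are {92, 93, 94, 95}, {91, 92, 93, 94, 95}; each meets A ∖ {93}, so x IS a limit point.
  x = 94: opens ∋ x are {92, 93, 94, 95}, {91, 92, 93, 94, 95}; each meets A ∖ {94}, so x IS a limit point.
  x = 95: open {95} ∋ x has {95} ∩ (A ∖ {95}) = ∅, so x is NOT a limit point.
Collecting: A' = {91, 93, 94}.


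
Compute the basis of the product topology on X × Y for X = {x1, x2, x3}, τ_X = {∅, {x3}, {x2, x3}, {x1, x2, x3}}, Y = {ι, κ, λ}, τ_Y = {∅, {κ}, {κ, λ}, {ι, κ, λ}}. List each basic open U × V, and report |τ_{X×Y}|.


Basis B = {∅ × ∅, {x3} × {κ}, {x2, x3} × {κ}, {x3} × {κ, λ}, {x1, x2, x3} × {κ}, {x3} × {ι, κ, λ}, {x2, x3} × {κ, λ}, {x1, x2, x3} × {κ, λ}, {x2, x3} × {ι, κ, λ}, {x1, x2, x3} × {ι, κ, λ}}; |τ_{X×Y}| = 20.

Enumerate products U × V with U ∈ τ_X, V ∈ τ_Y (deduplicated):
  ∅ × ∅ = {} (∅)
  {x3} × {κ} = {(x3,κ)}
  {x2, x3} × {κ} = {(x2,κ), (x3,κ)}
  {x3} × {κ, λ} = {(x3,κ), (x3,λ)}
  {x1, x2, x3} × {κ} = {(x1,κ), (x2,κ), (x3,κ)}
  {x3} × {ι, κ, λ} = {(x3,ι), (x3,κ), (x3,λ)}
  {x2, x3} × {κ, λ} = {(x2,κ), (x2,λ), (x3,κ), (x3,λ)}
  {x1, x2, x3} × {κ, λ} = {(x1,κ), (x1,λ), (x2,κ), (x2,λ), (x3,κ), (x3,λ)}
  {x2, x3} × {ι, κ, λ} = {(x2,ι), (x2,κ), (x2,λ), (x3,ι), (x3,κ), (x3,λ)}
  {x1, x2, x3} × {ι, κ, λ} = {(x1,ι), (x1,κ), (x1,λ), (x2,ι), (x2,κ), (x2,λ), (x3,ι), (x3,κ), (x3,λ)}
These 10 distinct sets form the basis B.
Close under arbitrary unions to get τ_{X×Y}; counting gives |τ_{X×Y}| = 20.


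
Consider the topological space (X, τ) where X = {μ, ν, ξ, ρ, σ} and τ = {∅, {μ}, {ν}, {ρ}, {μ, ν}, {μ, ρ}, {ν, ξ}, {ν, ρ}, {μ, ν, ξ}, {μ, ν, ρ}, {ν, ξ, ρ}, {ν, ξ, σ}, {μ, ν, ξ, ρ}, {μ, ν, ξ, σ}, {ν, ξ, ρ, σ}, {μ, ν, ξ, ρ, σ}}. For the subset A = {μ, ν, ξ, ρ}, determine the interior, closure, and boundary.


int(A) = {μ, ν, ξ, ρ}, cl(A) = {μ, ν, ξ, ρ, σ}, ∂A = {σ}.

Closed sets in (X, τ) are complements of opens:
  closed(X, τ) = {∅, {μ}, {ρ}, {σ}, {μ, ρ}, {μ, σ}, {ξ, σ}, {ρ, σ}, {μ, ξ, σ}, {μ, ρ, σ}, {ν, ξ, σ}, {ξ, ρ, σ}, {μ, ν, ξ, σ}, {μ, ξ, ρ, σ}, {ν, ξ, ρ, σ}, {μ, ν, ξ, ρ, σ}}.
int(A) = ⋃ {U ∈ τ : U ⊆ A}. Opens contained in A: ∅, {μ}, {ν}, {ρ}, {μ, ν}, {μ, ρ}, {ν, ξ}, {ν, ρ}, {μ, ν, ξ}, {μ, ν, ρ}, {ν, ξ, ρ}, {μ, ν, ξ, ρ}.
Taking the union of these: int(A) = {μ, ν, ξ, ρ}.
cl(A) = ⋂ {C closed : A ⊆ C}. Closed sets containing A: {μ, ν, ξ, ρ, σ}.
Intersecting these: cl(A) = {μ, ν, ξ, ρ, σ}.
∂A = cl(A) ∖ int(A) = {μ, ν, ξ, ρ, σ} ∖ {μ, ν, ξ, ρ} = {σ}.


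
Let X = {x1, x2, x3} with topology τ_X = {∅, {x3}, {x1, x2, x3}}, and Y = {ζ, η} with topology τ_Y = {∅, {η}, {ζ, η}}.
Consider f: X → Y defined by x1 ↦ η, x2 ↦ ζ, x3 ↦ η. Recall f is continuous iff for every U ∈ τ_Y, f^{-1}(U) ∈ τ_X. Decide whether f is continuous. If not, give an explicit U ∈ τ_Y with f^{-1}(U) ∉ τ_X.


f is NOT continuous.

Compute f^{-1}(U) for each U ∈ τ_Y:
  U = ∅: f^{-1}(U) = ∅ ∈ τ_X ✓.
  U = {η}: f^{-1}(U) = {x1, x3} ∉ τ_X ✗.
  U = {ζ, η}: f^{-1}(U) = {x1, x2, x3} ∈ τ_X ✓.
Found U = {η} with f^{-1}(U) = {x1, x3} not in τ_X. Therefore f is NOT continuous.
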